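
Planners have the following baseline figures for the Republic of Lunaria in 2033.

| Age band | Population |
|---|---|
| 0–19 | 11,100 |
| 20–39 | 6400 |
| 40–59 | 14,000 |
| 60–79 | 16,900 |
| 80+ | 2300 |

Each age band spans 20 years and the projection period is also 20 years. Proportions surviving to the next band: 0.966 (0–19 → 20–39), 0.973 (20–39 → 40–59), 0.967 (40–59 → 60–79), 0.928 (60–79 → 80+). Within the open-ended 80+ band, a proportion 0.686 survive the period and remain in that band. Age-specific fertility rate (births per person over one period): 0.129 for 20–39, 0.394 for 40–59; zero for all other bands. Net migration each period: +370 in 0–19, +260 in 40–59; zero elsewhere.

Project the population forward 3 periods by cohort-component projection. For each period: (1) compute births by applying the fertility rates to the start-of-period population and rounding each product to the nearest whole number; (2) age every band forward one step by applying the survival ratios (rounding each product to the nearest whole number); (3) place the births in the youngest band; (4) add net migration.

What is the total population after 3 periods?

Period 1:
Births: 6400 * 0.129 = 826, 14000 * 0.394 = 5516 — total 6342
20–39: 11100 * 0.966 = 10723
40–59: 6400 * 0.973 = 6227
60–79: 14000 * 0.967 = 13538
80+: 16900 * 0.928 + 2300 * 0.686 = 15683 + 1578 = 17261
Net migration: 0–19 + 370 → 6712; 40–59 + 260 → 6487
End of period: [6712, 10723, 6487, 13538, 17261]
Period 2:
Births: 10723 * 0.129 = 1383, 6487 * 0.394 = 2556 — total 3939
20–39: 6712 * 0.966 = 6484
40–59: 10723 * 0.973 = 10433
60–79: 6487 * 0.967 = 6273
80+: 13538 * 0.928 + 17261 * 0.686 = 12563 + 11841 = 24404
Net migration: 0–19 + 370 → 4309; 40–59 + 260 → 10693
End of period: [4309, 6484, 10693, 6273, 24404]
Period 3:
Births: 6484 * 0.129 = 836, 10693 * 0.394 = 4213 — total 5049
20–39: 4309 * 0.966 = 4162
40–59: 6484 * 0.973 = 6309
60–79: 10693 * 0.967 = 10340
80+: 6273 * 0.928 + 24404 * 0.686 = 5821 + 16741 = 22562
Net migration: 0–19 + 370 → 5419; 40–59 + 260 → 6569
End of period: [5419, 4162, 6569, 10340, 22562]
Total after period 3: 5419 + 4162 + 6569 + 10340 + 22562 = 49052

49052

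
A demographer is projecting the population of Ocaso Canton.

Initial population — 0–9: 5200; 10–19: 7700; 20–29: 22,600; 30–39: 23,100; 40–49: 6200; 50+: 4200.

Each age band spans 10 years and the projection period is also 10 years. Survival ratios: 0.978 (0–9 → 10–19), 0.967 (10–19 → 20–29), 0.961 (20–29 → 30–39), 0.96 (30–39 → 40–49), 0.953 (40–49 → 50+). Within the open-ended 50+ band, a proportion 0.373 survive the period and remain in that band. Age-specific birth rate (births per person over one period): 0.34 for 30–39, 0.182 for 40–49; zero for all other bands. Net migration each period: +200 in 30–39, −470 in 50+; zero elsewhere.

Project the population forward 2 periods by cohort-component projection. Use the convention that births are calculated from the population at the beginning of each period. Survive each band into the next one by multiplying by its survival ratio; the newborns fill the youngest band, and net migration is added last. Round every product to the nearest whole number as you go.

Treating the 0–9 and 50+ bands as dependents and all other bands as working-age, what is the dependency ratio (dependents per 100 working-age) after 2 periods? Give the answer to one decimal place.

82.6

After projecting period 1:
Births: 23100 * 0.34 = 7854 ; 6200 * 0.182 = 1128 → 8982
10–19: 5200 * 0.978 = 5086
20–29: 7700 * 0.967 = 7446
30–39: 22600 * 0.961 = 21719
40–49: 23100 * 0.96 = 22176
50+: 6200 * 0.953 + 4200 * 0.373 = 5909 + 1567 = 7476
Net migration: 30–39 + 200 → 21919; 50+ − 470 → 7006
Population now: 0–9=8982, 10–19=5086, 20–29=7446, 30–39=21919, 40–49=22176, 50+=7006
After projecting period 2:
Births: 21919 * 0.34 = 7452 ; 22176 * 0.182 = 4036 → 11488
10–19: 8982 * 0.978 = 8784
20–29: 5086 * 0.967 = 4918
30–39: 7446 * 0.961 = 7156
40–49: 21919 * 0.96 = 21042
50+: 22176 * 0.953 + 7006 * 0.373 = 21134 + 2613 = 23747
Net migration: 30–39 + 200 → 7356; 50+ − 470 → 23277
Population now: 0–9=11488, 10–19=8784, 20–29=4918, 30–39=7356, 40–49=21042, 50+=23277
Dependents (band 0–9 + band 50+) = 11488 + 23277 = 34765; working-age = 42100; ratio = 34765/42100 × 100 = 82.6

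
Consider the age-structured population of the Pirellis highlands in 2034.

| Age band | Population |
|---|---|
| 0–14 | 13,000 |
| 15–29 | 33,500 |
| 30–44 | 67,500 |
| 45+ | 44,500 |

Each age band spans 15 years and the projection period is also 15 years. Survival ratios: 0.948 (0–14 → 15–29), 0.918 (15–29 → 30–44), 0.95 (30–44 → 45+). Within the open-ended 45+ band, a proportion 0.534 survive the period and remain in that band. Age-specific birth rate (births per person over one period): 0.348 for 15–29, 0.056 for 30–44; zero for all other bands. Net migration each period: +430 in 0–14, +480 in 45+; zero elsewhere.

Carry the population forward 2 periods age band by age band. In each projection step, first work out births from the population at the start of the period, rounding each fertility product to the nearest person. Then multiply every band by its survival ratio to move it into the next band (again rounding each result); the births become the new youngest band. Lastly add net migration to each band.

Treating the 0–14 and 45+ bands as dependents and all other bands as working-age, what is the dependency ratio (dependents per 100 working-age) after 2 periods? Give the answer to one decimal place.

After projecting period 1:
Births: 33500 * 0.348 = 11658 ; 67500 * 0.056 = 3780 ⇒ total 15438
15–29: 13000 * 0.948 = 12324
30–44: 33500 * 0.918 = 30753
45+: 67500 * 0.95 + 44500 * 0.534 = 64125 + 23763 = 87888
Net migration: 0–14 + 430 → 15868; 45+ + 480 → 88368
End of period: [15868, 12324, 30753, 88368]
After projecting period 2:
Births: 12324 * 0.348 = 4289 ; 30753 * 0.056 = 1722 ⇒ total 6011
15–29: 15868 * 0.948 = 15043
30–44: 12324 * 0.918 = 11313
45+: 30753 * 0.95 + 88368 * 0.534 = 29215 + 47189 = 76404
Net migration: 0–14 + 430 → 6441; 45+ + 480 → 76884
End of period: [6441, 15043, 11313, 76884]
Dependents (band 0–14 + band 45+) = 6441 + 76884 = 83325; working-age = 26356; ratio = 83325/26356 × 100 = 316.2

316.2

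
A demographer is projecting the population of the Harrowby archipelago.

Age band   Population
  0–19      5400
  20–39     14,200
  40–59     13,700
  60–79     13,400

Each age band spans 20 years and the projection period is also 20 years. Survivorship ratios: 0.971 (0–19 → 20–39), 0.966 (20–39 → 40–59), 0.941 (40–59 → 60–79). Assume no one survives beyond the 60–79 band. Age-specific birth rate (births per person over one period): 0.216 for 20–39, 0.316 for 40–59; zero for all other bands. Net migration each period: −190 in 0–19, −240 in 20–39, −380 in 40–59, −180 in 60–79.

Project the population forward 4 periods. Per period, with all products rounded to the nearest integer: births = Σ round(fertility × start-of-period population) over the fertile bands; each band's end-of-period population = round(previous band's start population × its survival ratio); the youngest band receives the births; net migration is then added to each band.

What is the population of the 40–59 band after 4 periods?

Let group 1 be 0–19 through group 4 = 60–79.
Period 1.
Births: 14200 × 0.216 = 3067, 13700 × 0.316 = 4329 → total 7396
Group 2: 5400 × 0.971 = 5243
Group 3: 14200 × 0.966 = 13717
Group 4: 13700 × 0.941 = 12892
Net migration: Group 1 − 190 → 7206; Group 2 − 240 → 5003; Group 3 − 380 → 13337; Group 4 − 180 → 12712
→ [7206, 5003, 13337, 12712]
Period 2.
Births: 5003 × 0.216 = 1081, 13337 × 0.316 = 4214 → total 5295
Group 2: 7206 × 0.971 = 6997
Group 3: 5003 × 0.966 = 4833
Group 4: 13337 × 0.941 = 12550
Net migration: Group 1 − 190 → 5105; Group 2 − 240 → 6757; Group 3 − 380 → 4453; Group 4 − 180 → 12370
→ [5105, 6757, 4453, 12370]
Period 3.
Births: 6757 × 0.216 = 1460, 4453 × 0.316 = 1407 → total 2867
Group 2: 5105 × 0.971 = 4957
Group 3: 6757 × 0.966 = 6527
Group 4: 4453 × 0.941 = 4190
Net migration: Group 1 − 190 → 2677; Group 2 − 240 → 4717; Group 3 − 380 → 6147; Group 4 − 180 → 4010
→ [2677, 4717, 6147, 4010]
Period 4.
Births: 4717 × 0.216 = 1019, 6147 × 0.316 = 1942 → total 2961
Group 2: 2677 × 0.971 = 2599
Group 3: 4717 × 0.966 = 4557
Group 4: 6147 × 0.941 = 5784
Net migration: Group 1 − 190 → 2771; Group 2 − 240 → 2359; Group 3 − 380 → 4177; Group 4 − 180 → 5604
→ [2771, 2359, 4177, 5604]

4177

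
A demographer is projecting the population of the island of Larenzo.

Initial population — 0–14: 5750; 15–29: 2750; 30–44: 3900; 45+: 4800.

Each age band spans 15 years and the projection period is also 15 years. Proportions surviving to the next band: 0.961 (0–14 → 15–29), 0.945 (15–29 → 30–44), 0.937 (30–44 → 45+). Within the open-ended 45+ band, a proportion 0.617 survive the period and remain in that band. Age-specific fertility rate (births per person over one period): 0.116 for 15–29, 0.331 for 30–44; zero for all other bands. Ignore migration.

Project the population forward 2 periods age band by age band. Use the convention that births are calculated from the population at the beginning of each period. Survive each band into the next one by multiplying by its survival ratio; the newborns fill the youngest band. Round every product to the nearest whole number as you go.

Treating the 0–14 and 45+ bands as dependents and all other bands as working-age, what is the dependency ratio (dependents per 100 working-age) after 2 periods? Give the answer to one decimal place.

118.5

Call the groups 1 to 4, youngest first.
[period 1]
Births: 2750 × 0.116 = 319  |  3900 × 0.331 = 1291 → total 1610
Group 2: 5750 × 0.961 = 5526
Group 3: 2750 × 0.945 = 2599
Group 4: 3900 × 0.937 + 4800 × 0.617 = 3654 + 2962 = 6616
→ [1610, 5526, 2599, 6616]
[period 2]
Births: 5526 × 0.116 = 641  |  2599 × 0.331 = 860 → total 1501
Group 2: 1610 × 0.961 = 1547
Group 3: 5526 × 0.945 = 5222
Group 4: 2599 × 0.937 + 6616 × 0.617 = 2435 + 4082 = 6517
→ [1501, 1547, 5222, 6517]
Dependents (band 0–14 + band 45+) = 1501 + 6517 = 8018; working-age = 6769; ratio = 8018/6769 × 100 = 118.5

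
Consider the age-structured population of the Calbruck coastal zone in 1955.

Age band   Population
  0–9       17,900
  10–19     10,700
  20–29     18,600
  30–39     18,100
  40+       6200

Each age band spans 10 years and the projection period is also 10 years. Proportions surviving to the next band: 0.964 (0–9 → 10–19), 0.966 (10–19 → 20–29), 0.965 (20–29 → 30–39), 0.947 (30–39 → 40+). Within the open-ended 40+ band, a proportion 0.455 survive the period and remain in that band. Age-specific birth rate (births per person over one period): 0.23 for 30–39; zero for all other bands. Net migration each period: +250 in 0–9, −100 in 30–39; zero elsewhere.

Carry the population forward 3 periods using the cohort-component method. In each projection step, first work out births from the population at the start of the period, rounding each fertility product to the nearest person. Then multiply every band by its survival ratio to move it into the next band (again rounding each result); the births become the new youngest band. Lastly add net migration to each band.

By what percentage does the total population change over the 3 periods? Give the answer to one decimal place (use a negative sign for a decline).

[period 1]
Births: 18100 × 0.23 = 4163
10–19: 17900 × 0.964 = 17256
20–29: 10700 × 0.966 = 10336
30–39: 18600 × 0.965 = 17949
40+: 18100 × 0.947 + 6200 × 0.455 = 17141 + 2821 = 19962
Net migration: 0–9 + 250 → 4413; 30–39 − 100 → 17849
Population now: 0–9=4413, 10–19=17256, 20–29=10336, 30–39=17849, 40+=19962
[period 2]
Births: 17849 × 0.23 = 4105
10–19: 4413 × 0.964 = 4254
20–29: 17256 × 0.966 = 16669
30–39: 10336 × 0.965 = 9974
40+: 17849 × 0.947 + 19962 × 0.455 = 16903 + 9083 = 25986
Net migration: 0–9 + 250 → 4355; 30–39 − 100 → 9874
Population now: 0–9=4355, 10–19=4254, 20–29=16669, 30–39=9874, 40+=25986
[period 3]
Births: 9874 × 0.23 = 2271
10–19: 4355 × 0.964 = 4198
20–29: 4254 × 0.966 = 4109
30–39: 16669 × 0.965 = 16086
40+: 9874 × 0.947 + 25986 × 0.455 = 9351 + 11824 = 21175
Net migration: 0–9 + 250 → 2521; 30–39 − 100 → 15986
Population now: 0–9=2521, 10–19=4198, 20–29=4109, 30–39=15986, 40+=21175
Total: 71500 → 47989; change = -23511; percentage change = -32.9%

-32.9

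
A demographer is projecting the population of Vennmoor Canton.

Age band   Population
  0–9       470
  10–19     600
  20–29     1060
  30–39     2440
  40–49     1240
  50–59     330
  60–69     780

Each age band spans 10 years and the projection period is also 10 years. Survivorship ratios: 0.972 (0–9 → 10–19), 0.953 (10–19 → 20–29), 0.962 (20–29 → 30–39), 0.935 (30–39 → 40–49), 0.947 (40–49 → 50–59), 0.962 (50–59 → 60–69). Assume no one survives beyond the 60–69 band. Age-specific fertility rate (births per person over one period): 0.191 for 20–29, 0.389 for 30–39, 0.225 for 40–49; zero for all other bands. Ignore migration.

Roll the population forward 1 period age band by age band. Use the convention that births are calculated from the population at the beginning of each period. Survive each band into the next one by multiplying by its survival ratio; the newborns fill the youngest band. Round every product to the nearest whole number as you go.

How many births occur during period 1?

1430

Let band 1 be 0–9 through band 7 = 60–69.
Period 1:
Births: 1060 × 0.191 = 202  |  2440 × 0.389 = 949  |  1240 × 0.225 = 279 → total 1430
Band 2: 470 × 0.972 = 457
Band 3: 600 × 0.953 = 572
Band 4: 1060 × 0.962 = 1020
Band 5: 2440 × 0.935 = 2281
Band 6: 1240 × 0.947 = 1174
Band 7: 330 × 0.962 = 317
Population now: 0–9=1430, 10–19=457, 20–29=572, 30–39=1020, 40–49=2281, 50–59=1174, 60–69=317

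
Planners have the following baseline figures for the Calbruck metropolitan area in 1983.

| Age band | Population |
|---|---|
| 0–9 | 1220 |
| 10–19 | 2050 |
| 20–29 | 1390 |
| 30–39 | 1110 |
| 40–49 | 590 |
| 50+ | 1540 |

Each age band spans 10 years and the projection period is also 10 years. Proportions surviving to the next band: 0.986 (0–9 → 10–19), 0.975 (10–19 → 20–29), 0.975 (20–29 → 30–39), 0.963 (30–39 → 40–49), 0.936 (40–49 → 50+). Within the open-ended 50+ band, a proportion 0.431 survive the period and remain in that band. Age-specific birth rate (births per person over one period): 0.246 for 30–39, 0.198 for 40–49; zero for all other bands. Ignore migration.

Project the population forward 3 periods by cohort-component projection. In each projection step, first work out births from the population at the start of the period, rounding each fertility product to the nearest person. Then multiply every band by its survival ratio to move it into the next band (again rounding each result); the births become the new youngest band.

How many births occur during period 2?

(Groups numbered youngest = 1 to oldest = 6.)
Period 1.
Births: 1110 × 0.246 = 273 ; 590 × 0.198 = 117 → 390
Group 2: 1220 × 0.986 = 1203
Group 3: 2050 × 0.975 = 1999
Group 4: 1390 × 0.975 = 1355
Group 5: 1110 × 0.963 = 1069
Group 6: 590 × 0.936 + 1540 × 0.431 = 552 + 664 = 1216
Population now: 0–9=390, 10–19=1203, 20–29=1999, 30–39=1355, 40–49=1069, 50+=1216
Period 2.
Births: 1355 × 0.246 = 333 ; 1069 × 0.198 = 212 → 545
Group 2: 390 × 0.986 = 385
Group 3: 1203 × 0.975 = 1173
Group 4: 1999 × 0.975 = 1949
Group 5: 1355 × 0.963 = 1305
Group 6: 1069 × 0.936 + 1216 × 0.431 = 1001 + 524 = 1525
Population now: 0–9=545, 10–19=385, 20–29=1173, 30–39=1949, 40–49=1305, 50+=1525

545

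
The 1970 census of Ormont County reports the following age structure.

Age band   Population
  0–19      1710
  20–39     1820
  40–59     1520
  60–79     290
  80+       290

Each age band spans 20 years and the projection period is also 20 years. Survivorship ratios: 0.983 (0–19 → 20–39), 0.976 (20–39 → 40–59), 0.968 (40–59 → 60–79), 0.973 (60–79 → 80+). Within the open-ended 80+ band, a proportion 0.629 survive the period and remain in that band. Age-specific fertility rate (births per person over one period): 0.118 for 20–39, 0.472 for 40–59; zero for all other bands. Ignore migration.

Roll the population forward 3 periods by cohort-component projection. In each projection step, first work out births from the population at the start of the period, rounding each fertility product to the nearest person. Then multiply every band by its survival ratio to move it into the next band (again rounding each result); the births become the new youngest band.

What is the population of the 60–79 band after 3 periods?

Call the groups 1 to 5, youngest first.
Period 1:
Births: 1820 × 0.118 = 215, 1520 × 0.472 = 717 ⇒ total 932
Group 2: 1710 × 0.983 = 1681
Group 3: 1820 × 0.976 = 1776
Group 4: 1520 × 0.968 = 1471
Group 5: 290 × 0.973 + 290 × 0.629 = 282 + 182 = 464
Population now: 0–19=932, 20–39=1681, 40–59=1776, 60–79=1471, 80+=464
Period 2:
Births: 1681 × 0.118 = 198, 1776 × 0.472 = 838 ⇒ total 1036
Group 2: 932 × 0.983 = 916
Group 3: 1681 × 0.976 = 1641
Group 4: 1776 × 0.968 = 1719
Group 5: 1471 × 0.973 + 464 × 0.629 = 1431 + 292 = 1723
Population now: 0–19=1036, 20–39=916, 40–59=1641, 60–79=1719, 80+=1723
Period 3:
Births: 916 × 0.118 = 108, 1641 × 0.472 = 775 ⇒ total 883
Group 2: 1036 × 0.983 = 1018
Group 3: 916 × 0.976 = 894
Group 4: 1641 × 0.968 = 1588
Group 5: 1719 × 0.973 + 1723 × 0.629 = 1673 + 1084 = 2757
Population now: 0–19=883, 20–39=1018, 40–59=894, 60–79=1588, 80+=2757

1588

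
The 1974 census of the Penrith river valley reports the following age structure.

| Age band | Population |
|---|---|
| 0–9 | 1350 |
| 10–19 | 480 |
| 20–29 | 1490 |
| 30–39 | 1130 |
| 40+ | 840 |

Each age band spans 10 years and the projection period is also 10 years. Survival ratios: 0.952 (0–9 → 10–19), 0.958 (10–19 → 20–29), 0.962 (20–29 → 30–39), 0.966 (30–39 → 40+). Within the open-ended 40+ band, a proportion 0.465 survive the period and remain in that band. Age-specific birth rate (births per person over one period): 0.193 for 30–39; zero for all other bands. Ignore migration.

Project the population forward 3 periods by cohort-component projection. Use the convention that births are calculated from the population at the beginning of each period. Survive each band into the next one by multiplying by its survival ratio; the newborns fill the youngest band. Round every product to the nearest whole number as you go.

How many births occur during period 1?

218

Period 1.
Births: 1130 × 0.193 = 218
10–19: 1350 × 0.952 = 1285
20–29: 480 × 0.958 = 460
30–39: 1490 × 0.962 = 1433
40+: 1130 × 0.966 + 840 × 0.465 = 1092 + 391 = 1483
→ [218, 1285, 460, 1433, 1483]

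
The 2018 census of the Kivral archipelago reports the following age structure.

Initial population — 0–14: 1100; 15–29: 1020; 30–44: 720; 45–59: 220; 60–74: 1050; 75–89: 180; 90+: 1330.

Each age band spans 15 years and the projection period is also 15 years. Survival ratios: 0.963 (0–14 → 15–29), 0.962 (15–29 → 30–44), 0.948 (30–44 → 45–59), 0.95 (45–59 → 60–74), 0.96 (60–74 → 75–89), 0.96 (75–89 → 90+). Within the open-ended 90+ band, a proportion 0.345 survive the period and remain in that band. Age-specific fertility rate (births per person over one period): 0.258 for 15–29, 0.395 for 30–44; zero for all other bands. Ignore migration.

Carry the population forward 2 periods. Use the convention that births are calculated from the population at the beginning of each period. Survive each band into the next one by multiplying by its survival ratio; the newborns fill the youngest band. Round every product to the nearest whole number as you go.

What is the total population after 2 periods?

5172

[period 1]
Births: 1020 × 0.258 = 263, 720 × 0.395 = 284 → total 547
15–29: 1100 × 0.963 = 1059
30–44: 1020 × 0.962 = 981
45–59: 720 × 0.948 = 683
60–74: 220 × 0.95 = 209
75–89: 1050 × 0.96 = 1008
90+: 180 × 0.96 + 1330 × 0.345 = 173 + 459 = 632
Giving 547 / 1059 / 981 / 683 / 209 / 1008 / 632.
[period 2]
Births: 1059 × 0.258 = 273, 981 × 0.395 = 387 → total 660
15–29: 547 × 0.963 = 527
30–44: 1059 × 0.962 = 1019
45–59: 981 × 0.948 = 930
60–74: 683 × 0.95 = 649
75–89: 209 × 0.96 = 201
90+: 1008 × 0.96 + 632 × 0.345 = 968 + 218 = 1186
Giving 660 / 527 / 1019 / 930 / 649 / 201 / 1186.
Total after period 2: 660 + 527 + 1019 + 930 + 649 + 201 + 1186 = 5172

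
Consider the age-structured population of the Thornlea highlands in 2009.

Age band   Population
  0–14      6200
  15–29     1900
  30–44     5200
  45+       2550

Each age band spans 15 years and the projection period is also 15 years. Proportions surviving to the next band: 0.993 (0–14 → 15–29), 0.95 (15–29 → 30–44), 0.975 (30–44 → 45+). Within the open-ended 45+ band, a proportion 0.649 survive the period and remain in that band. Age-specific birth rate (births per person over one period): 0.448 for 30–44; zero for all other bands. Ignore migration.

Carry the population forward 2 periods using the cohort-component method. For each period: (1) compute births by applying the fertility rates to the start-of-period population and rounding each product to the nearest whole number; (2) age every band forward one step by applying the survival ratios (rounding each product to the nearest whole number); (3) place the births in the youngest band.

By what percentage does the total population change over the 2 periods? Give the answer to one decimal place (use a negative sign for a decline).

Period 1.
Births: 5200 × 0.448 = 2330
15–29: 6200 × 0.993 = 6157
30–44: 1900 × 0.95 = 1805
45+: 5200 × 0.975 + 2550 × 0.649 = 5070 + 1655 = 6725
Population now: 0–14=2330, 15–29=6157, 30–44=1805, 45+=6725
Period 2.
Births: 1805 × 0.448 = 809
15–29: 2330 × 0.993 = 2314
30–44: 6157 × 0.95 = 5849
45+: 1805 × 0.975 + 6725 × 0.649 = 1760 + 4365 = 6125
Population now: 0–14=809, 15–29=2314, 30–44=5849, 45+=6125
Total: 15850 → 15097; change = -753; percentage change = -4.8%

-4.8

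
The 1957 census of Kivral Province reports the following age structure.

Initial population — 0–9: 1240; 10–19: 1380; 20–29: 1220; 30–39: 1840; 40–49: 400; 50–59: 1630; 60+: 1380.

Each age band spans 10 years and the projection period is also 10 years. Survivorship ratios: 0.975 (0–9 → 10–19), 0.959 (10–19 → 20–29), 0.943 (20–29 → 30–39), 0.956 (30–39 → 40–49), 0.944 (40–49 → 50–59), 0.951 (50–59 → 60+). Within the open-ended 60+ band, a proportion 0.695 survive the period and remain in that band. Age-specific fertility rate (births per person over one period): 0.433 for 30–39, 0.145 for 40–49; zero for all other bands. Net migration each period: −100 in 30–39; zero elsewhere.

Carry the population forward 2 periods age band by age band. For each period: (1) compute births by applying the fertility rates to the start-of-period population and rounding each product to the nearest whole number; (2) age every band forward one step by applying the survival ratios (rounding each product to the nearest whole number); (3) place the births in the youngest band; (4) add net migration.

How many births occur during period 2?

710

Period 1.
Births: 1840 × 0.433 = 797 ; 400 × 0.145 = 58 → total 855
10–19: 1240 × 0.975 = 1209
20–29: 1380 × 0.959 = 1323
30–39: 1220 × 0.943 = 1150
40–49: 1840 × 0.956 = 1759
50–59: 400 × 0.944 = 378
60+: 1630 × 0.951 + 1380 × 0.695 = 1550 + 959 = 2509
Net migration: 30–39 − 100 → 1050
Giving 855 / 1209 / 1323 / 1050 / 1759 / 378 / 2509.
Period 2.
Births: 1050 × 0.433 = 455 ; 1759 × 0.145 = 255 → total 710
10–19: 855 × 0.975 = 834
20–29: 1209 × 0.959 = 1159
30–39: 1323 × 0.943 = 1248
40–49: 1050 × 0.956 = 1004
50–59: 1759 × 0.944 = 1660
60+: 378 × 0.951 + 2509 × 0.695 = 359 + 1744 = 2103
Net migration: 30–39 − 100 → 1148
Giving 710 / 834 / 1159 / 1148 / 1004 / 1660 / 2103.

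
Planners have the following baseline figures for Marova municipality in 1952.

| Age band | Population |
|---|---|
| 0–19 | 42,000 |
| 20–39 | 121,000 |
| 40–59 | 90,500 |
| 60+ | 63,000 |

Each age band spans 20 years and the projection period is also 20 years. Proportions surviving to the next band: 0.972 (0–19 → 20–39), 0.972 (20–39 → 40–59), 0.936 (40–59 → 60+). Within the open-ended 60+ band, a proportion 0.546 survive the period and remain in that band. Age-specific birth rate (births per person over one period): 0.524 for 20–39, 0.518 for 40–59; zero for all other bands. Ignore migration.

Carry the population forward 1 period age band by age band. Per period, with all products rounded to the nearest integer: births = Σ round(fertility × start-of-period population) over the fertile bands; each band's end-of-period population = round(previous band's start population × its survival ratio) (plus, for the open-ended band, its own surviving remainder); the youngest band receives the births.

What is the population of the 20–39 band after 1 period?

40824

Numbering the bands 1..4 from youngest to oldest:
[period 1]
Births: 121000 × 0.524 = 63404  |  90500 × 0.518 = 46879 ⇒ total 110283
Band 2: 42000 × 0.972 = 40824
Band 3: 121000 × 0.972 = 117612
Band 4: 90500 × 0.936 + 63000 × 0.546 = 84708 + 34398 = 119106
End of period: [110283, 40824, 117612, 119106]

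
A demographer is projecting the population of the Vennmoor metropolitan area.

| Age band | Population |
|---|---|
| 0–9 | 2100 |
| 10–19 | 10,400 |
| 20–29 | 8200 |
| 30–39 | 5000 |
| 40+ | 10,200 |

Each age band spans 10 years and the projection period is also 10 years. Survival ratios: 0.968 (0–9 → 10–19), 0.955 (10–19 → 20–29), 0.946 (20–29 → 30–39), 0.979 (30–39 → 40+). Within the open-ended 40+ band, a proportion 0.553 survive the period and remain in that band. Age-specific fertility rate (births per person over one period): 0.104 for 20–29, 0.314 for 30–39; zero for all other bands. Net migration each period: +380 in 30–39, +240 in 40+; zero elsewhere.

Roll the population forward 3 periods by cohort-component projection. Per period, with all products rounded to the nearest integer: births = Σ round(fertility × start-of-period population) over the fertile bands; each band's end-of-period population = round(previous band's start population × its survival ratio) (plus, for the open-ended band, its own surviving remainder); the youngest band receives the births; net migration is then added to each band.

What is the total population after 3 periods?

28845

Period 1:
Births: 8200 × 0.104 = 853 ; 5000 × 0.314 = 1570 — total 2423
10–19: 2100 × 0.968 = 2033
20–29: 10400 × 0.955 = 9932
30–39: 8200 × 0.946 = 7757
40+: 5000 × 0.979 + 10200 × 0.553 = 4895 + 5641 = 10536
Net migration: 30–39 + 380 → 8137; 40+ + 240 → 10776
→ [2423, 2033, 9932, 8137, 10776]
Period 2:
Births: 9932 × 0.104 = 1033 ; 8137 × 0.314 = 2555 — total 3588
10–19: 2423 × 0.968 = 2345
20–29: 2033 × 0.955 = 1942
30–39: 9932 × 0.946 = 9396
40+: 8137 × 0.979 + 10776 × 0.553 = 7966 + 5959 = 13925
Net migration: 30–39 + 380 → 9776; 40+ + 240 → 14165
→ [3588, 2345, 1942, 9776, 14165]
Period 3:
Births: 1942 × 0.104 = 202 ; 9776 × 0.314 = 3070 — total 3272
10–19: 3588 × 0.968 = 3473
20–29: 2345 × 0.955 = 2239
30–39: 1942 × 0.946 = 1837
40+: 9776 × 0.979 + 14165 × 0.553 = 9571 + 7833 = 17404
Net migration: 30–39 + 380 → 2217; 40+ + 240 → 17644
→ [3272, 3473, 2239, 2217, 17644]
Total after period 3: 3272 + 3473 + 2239 + 2217 + 17644 = 28845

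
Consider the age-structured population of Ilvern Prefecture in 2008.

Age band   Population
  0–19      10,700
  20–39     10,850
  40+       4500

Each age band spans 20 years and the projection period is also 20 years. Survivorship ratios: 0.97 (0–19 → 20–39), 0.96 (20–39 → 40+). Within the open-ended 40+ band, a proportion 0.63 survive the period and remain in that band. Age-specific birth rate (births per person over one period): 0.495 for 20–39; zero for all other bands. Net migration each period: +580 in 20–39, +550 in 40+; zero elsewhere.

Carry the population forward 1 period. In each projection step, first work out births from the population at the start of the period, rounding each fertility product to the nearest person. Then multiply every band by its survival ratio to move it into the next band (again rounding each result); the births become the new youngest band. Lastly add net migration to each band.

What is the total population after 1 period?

30131

Let group 1 be 0–19 through group 3 = 40+.
— Period 1 —
Births: 10850 * 0.495 = 5371
Group 2: 10700 * 0.97 = 10379
Group 3: 10850 * 0.96 + 4500 * 0.63 = 10416 + 2835 = 13251
Net migration: Group 2 + 580 → 10959; Group 3 + 550 → 13801
Population now: 0–19=5371, 20–39=10959, 40+=13801
Total after period 1: 5371 + 10959 + 13801 = 30131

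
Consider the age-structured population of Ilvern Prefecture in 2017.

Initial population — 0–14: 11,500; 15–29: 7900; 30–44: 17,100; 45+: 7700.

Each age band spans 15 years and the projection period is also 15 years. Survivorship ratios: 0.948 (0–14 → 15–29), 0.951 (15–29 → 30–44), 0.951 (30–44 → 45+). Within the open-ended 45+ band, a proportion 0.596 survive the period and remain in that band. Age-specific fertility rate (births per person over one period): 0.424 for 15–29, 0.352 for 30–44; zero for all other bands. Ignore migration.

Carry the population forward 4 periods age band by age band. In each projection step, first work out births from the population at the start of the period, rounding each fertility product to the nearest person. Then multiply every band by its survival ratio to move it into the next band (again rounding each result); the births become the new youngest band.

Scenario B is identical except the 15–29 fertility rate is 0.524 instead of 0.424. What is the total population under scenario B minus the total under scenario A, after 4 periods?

Call the groups 1 to 4, youngest first.
Period 1.
Births: 7900 * 0.424 = 3350, 17100 * 0.352 = 6019 ⇒ total 9369
Group 2: 11500 * 0.948 = 10902
Group 3: 7900 * 0.951 = 7513
Group 4: 17100 * 0.951 + 7700 * 0.596 = 16262 + 4589 = 20851
End of period: [9369, 10902, 7513, 20851]
Period 2.
Births: 10902 * 0.424 = 4622, 7513 * 0.352 = 2645 ⇒ total 7267
Group 2: 9369 * 0.948 = 8882
Group 3: 10902 * 0.951 = 10368
Group 4: 7513 * 0.951 + 20851 * 0.596 = 7145 + 12427 = 19572
End of period: [7267, 8882, 10368, 19572]
Period 3.
Births: 8882 * 0.424 = 3766, 10368 * 0.352 = 3650 ⇒ total 7416
Group 2: 7267 * 0.948 = 6889
Group 3: 8882 * 0.951 = 8447
Group 4: 10368 * 0.951 + 19572 * 0.596 = 9860 + 11665 = 21525
End of period: [7416, 6889, 8447, 21525]
Period 4.
Births: 6889 * 0.424 = 2921, 8447 * 0.352 = 2973 ⇒ total 5894
Group 2: 7416 * 0.948 = 7030
Group 3: 6889 * 0.951 = 6551
Group 4: 8447 * 0.951 + 21525 * 0.596 = 8033 + 12829 = 20862
End of period: [5894, 7030, 6551, 20862]
Scenario A total after 4 periods: 40337
Scenario B projection —
Period 1.
Births: 7900 * 0.524 = 4140, 17100 * 0.352 = 6019 ⇒ total 10159
Group 2: 11500 * 0.948 = 10902
Group 3: 7900 * 0.951 = 7513
Group 4: 17100 * 0.951 + 7700 * 0.596 = 16262 + 4589 = 20851
End of period: [10159, 10902, 7513, 20851]
Period 2.
Births: 10902 * 0.524 = 5713, 7513 * 0.352 = 2645 ⇒ total 8358
Group 2: 10159 * 0.948 = 9631
Group 3: 10902 * 0.951 = 10368
Group 4: 7513 * 0.951 + 20851 * 0.596 = 7145 + 12427 = 19572
End of period: [8358, 9631, 10368, 19572]
Period 3.
Births: 9631 * 0.524 = 5047, 10368 * 0.352 = 3650 ⇒ total 8697
Group 2: 8358 * 0.948 = 7923
Group 3: 9631 * 0.951 = 9159
Group 4: 10368 * 0.951 + 19572 * 0.596 = 9860 + 11665 = 21525
End of period: [8697, 7923, 9159, 21525]
Period 4.
Births: 7923 * 0.524 = 4152, 9159 * 0.352 = 3224 ⇒ total 7376
Group 2: 8697 * 0.948 = 8245
Group 3: 7923 * 0.951 = 7535
Group 4: 9159 * 0.951 + 21525 * 0.596 = 8710 + 12829 = 21539
End of period: [7376, 8245, 7535, 21539]
Scenario B total after 4 periods: 44695
Difference B − A = 44695 − 40337 = 4358

4358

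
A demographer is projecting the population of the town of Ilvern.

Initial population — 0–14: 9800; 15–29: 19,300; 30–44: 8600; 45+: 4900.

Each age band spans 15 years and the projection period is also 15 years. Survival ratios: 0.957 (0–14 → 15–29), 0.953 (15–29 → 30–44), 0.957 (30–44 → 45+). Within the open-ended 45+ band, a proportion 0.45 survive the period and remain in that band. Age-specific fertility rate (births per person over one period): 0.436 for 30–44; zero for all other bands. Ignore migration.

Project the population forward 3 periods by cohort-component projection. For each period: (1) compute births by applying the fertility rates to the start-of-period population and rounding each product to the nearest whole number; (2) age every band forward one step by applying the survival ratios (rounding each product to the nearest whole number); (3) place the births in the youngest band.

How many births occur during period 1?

3750

Numbering the bands 1..4 from youngest to oldest:
— Period 1 —
Births: 8600 * 0.436 = 3750
Band 2: 9800 * 0.957 = 9379
Band 3: 19300 * 0.953 = 18393
Band 4: 8600 * 0.957 + 4900 * 0.45 = 8230 + 2205 = 10435
→ [3750, 9379, 18393, 10435]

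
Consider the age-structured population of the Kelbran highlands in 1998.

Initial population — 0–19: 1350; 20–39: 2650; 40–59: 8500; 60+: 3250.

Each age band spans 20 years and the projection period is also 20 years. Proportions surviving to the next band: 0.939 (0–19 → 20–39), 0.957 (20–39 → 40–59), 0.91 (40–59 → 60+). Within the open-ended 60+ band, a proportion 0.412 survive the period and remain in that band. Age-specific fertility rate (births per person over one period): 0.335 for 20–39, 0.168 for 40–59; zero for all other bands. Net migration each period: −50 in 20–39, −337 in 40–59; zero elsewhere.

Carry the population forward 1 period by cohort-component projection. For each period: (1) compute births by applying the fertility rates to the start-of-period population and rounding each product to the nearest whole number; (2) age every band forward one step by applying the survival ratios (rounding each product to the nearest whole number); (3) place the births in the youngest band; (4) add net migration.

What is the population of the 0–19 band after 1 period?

2316

Numbering the groups 1..4 from youngest to oldest:
After projecting period 1:
Births: 2650 × 0.335 = 888, 8500 × 0.168 = 1428 ⇒ total 2316
Group 2: 1350 × 0.939 = 1268
Group 3: 2650 × 0.957 = 2536
Group 4: 8500 × 0.91 + 3250 × 0.412 = 7735 + 1339 = 9074
Net migration: Group 2 − 50 → 1218; Group 3 − 337 → 2199
Population now: 0–19=2316, 20–39=1218, 40–59=2199, 60+=9074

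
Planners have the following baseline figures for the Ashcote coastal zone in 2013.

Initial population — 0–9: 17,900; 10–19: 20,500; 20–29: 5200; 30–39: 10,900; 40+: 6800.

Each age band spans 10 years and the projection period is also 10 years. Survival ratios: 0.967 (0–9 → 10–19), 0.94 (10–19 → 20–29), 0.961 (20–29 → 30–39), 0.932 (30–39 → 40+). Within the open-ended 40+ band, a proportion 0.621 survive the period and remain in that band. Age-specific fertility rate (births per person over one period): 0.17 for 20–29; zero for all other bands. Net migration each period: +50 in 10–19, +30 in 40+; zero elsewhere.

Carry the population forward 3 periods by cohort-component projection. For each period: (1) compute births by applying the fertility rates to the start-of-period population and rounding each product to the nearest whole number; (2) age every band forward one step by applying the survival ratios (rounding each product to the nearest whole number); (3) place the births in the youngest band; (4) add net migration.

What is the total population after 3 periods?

48282

Let band 1 be 0–9 through band 5 = 40+.
[period 1]
Births: 5200 × 0.17 = 884
Band 2: 17900 × 0.967 = 17309
Band 3: 20500 × 0.94 = 19270
Band 4: 5200 × 0.961 = 4997
Band 5: 10900 × 0.932 + 6800 × 0.621 = 10159 + 4223 = 14382
Net migration: Band 2 + 50 → 17359; Band 5 + 30 → 14412
End of period: [884, 17359, 19270, 4997, 14412]
[period 2]
Births: 19270 × 0.17 = 3276
Band 2: 884 × 0.967 = 855
Band 3: 17359 × 0.94 = 16317
Band 4: 19270 × 0.961 = 18518
Band 5: 4997 × 0.932 + 14412 × 0.621 = 4657 + 8950 = 13607
Net migration: Band 2 + 50 → 905; Band 5 + 30 → 13637
End of period: [3276, 905, 16317, 18518, 13637]
[period 3]
Births: 16317 × 0.17 = 2774
Band 2: 3276 × 0.967 = 3168
Band 3: 905 × 0.94 = 851
Band 4: 16317 × 0.961 = 15681
Band 5: 18518 × 0.932 + 13637 × 0.621 = 17259 + 8469 = 25728
Net migration: Band 2 + 50 → 3218; Band 5 + 30 → 25758
End of period: [2774, 3218, 851, 15681, 25758]
Total after period 3: 2774 + 3218 + 851 + 15681 + 25758 = 48282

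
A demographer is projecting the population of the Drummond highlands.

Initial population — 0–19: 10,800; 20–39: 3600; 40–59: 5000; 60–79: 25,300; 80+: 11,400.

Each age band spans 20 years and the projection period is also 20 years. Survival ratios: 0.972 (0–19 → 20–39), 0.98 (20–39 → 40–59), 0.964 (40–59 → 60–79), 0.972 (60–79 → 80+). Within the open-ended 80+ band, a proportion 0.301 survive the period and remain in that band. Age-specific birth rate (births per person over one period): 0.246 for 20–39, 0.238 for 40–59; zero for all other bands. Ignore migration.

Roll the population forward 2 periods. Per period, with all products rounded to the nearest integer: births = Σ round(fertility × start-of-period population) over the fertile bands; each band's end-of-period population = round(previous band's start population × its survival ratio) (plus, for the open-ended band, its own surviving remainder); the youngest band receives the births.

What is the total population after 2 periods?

Period 1.
Births: 3600 × 0.246 = 886 ; 5000 × 0.238 = 1190 → 2076
20–39: 10800 × 0.972 = 10498
40–59: 3600 × 0.98 = 3528
60–79: 5000 × 0.964 = 4820
80+: 25300 × 0.972 + 11400 × 0.301 = 24592 + 3431 = 28023
End of period: [2076, 10498, 3528, 4820, 28023]
Period 2.
Births: 10498 × 0.246 = 2583 ; 3528 × 0.238 = 840 → 3423
20–39: 2076 × 0.972 = 2018
40–59: 10498 × 0.98 = 10288
60–79: 3528 × 0.964 = 3401
80+: 4820 × 0.972 + 28023 × 0.301 = 4685 + 8435 = 13120
End of period: [3423, 2018, 10288, 3401, 13120]
Total after period 2: 3423 + 2018 + 10288 + 3401 + 13120 = 32250

32250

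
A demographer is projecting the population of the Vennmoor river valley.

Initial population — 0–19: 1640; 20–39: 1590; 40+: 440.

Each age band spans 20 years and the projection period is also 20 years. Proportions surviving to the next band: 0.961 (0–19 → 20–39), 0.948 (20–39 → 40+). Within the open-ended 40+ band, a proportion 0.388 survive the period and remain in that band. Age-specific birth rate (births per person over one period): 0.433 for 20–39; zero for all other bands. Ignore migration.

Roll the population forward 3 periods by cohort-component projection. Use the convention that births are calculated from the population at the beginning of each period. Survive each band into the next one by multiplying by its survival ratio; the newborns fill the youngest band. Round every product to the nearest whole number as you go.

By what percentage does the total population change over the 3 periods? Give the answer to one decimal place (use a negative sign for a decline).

-34.6

[period 1]
Births: 1590 × 0.433 = 688
20–39: 1640 × 0.961 = 1576
40+: 1590 × 0.948 + 440 × 0.388 = 1507 + 171 = 1678
Giving 688 / 1576 / 1678.
[period 2]
Births: 1576 × 0.433 = 682
20–39: 688 × 0.961 = 661
40+: 1576 × 0.948 + 1678 × 0.388 = 1494 + 651 = 2145
Giving 682 / 661 / 2145.
[period 3]
Births: 661 × 0.433 = 286
20–39: 682 × 0.961 = 655
40+: 661 × 0.948 + 2145 × 0.388 = 627 + 832 = 1459
Giving 286 / 655 / 1459.
Total: 3670 → 2400; change = -1270; percentage change = -34.6%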